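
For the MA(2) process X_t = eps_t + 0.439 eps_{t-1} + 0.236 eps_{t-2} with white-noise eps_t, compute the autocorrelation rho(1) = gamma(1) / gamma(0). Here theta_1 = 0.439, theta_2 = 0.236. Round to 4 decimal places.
\rho(1) = 0.4346

For an MA(q) process with theta_0 = 1, the autocovariance is
  gamma(k) = sigma^2 * sum_{i=0..q-k} theta_i * theta_{i+k},
and rho(k) = gamma(k) / gamma(0). Sigma^2 cancels.
  numerator   = (1)*(0.439) + (0.439)*(0.236) = 0.542604.
  denominator = (1)^2 + (0.439)^2 + (0.236)^2 = 1.248417.
  rho(1) = 0.542604 / 1.248417 = 0.4346.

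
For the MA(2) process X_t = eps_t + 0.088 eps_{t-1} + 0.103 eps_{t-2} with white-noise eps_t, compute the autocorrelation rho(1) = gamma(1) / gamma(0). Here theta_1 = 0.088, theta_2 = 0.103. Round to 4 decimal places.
\rho(1) = 0.0953

For an MA(q) process with theta_0 = 1, the autocovariance is
  gamma(k) = sigma^2 * sum_{i=0..q-k} theta_i * theta_{i+k},
and rho(k) = gamma(k) / gamma(0). Sigma^2 cancels.
  numerator   = (1)*(0.088) + (0.088)*(0.103) = 0.097064.
  denominator = (1)^2 + (0.088)^2 + (0.103)^2 = 1.018353.
  rho(1) = 0.097064 / 1.018353 = 0.0953.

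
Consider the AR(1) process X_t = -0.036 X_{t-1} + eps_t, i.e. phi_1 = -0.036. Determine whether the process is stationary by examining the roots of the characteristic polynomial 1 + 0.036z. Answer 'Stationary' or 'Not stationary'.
\text{Stationary}

The AR(p) characteristic polynomial is P(z) = 1 + 0.036z.
Stationarity requires all roots to lie outside the unit circle, i.e. |z| > 1 for every root.
This is linear in z: 1 + (0.036) z = 0  =>  z = -1/(0.036) = -27.777778,  |z| = 27.777778.
Moduli of all roots: 27.7778.
All moduli strictly greater than 1? Yes.
Verdict: Stationary.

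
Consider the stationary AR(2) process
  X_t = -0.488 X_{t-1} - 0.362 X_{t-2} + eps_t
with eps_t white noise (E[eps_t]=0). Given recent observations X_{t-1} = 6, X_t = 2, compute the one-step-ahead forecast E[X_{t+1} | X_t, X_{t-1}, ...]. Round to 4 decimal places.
E[X_{t+1} \mid \mathcal F_t] = -3.1480

For an AR(p) model X_t = c + sum_i phi_i X_{t-i} + eps_t, the
one-step-ahead conditional mean is
  E[X_{t+1} | X_t, ...] = c + sum_i phi_i X_{t+1-i}.
Substitute known values:
  E[X_{t+1} | ...] = (-0.488) * (2) + (-0.362) * (6)
                   = -3.1480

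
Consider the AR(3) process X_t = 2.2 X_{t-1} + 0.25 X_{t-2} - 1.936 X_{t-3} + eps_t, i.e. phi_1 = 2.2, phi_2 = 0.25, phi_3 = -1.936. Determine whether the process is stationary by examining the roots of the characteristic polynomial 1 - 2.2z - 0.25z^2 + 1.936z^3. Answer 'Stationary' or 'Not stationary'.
\text{Not stationary}

The AR(p) characteristic polynomial is P(z) = 1 - 2.2z - 0.25z^2 + 1.936z^3.
Stationarity requires all roots to lie outside the unit circle, i.e. |z| > 1 for every root.
Degree 3: look for a simple real root z0 first, then factor out (1 - z/z0) and solve the remaining quadratic.
Testing z0 = 0.625: P(0.625) = 1 + (-2.2)(0.625) + (-0.25)(0.625)^2 + (1.936)(0.625)^3
  = 1 + (-1.375) + (-0.097656) + (0.472656) = 0.  So z_0 = 0.625 is a root, |z_0| = 0.625.
Divide out the factor (1 - 1.6 z) = (1 - z/z0) (since 1/z0 = 1.6):
  P(z) = (1 - 1.6 z)(1 + (-0.6) z + (-1.21) z^2)
  [check: z-coef -0.6 - (1.6) = -2.2; z^2-coef -1.21 - (1.6)(-0.6) = -0.25; z^3-coef -(1.6)(-1.21) = 1.936.]
Remaining roots from the quadratic factor 1 + (-0.6) z + (-1.21) z^2:
  Set 1 + (-0.6) z + (-1.21) z^2 = 0, i.e. a z^2 + b z + c = 0 with a = -1.21, b = -0.6, c = 1.
  Discriminant D = b^2 - 4ac = (-0.6)^2 - 4*(-1.21)*1 = 0.36 - (-4.84) = 5.2.
  D >= 0, so the roots are real: z = (-b +/- sqrt(D)) / (2a) = (0.6 +/- 2.280351) / (-2.42).
    z_1 = (0.6 + 2.280351) / (-2.42) = -1.1902,   |z_1| = 1.1902.
    z_2 = (0.6 - 2.280351) / (-2.42) = 0.6944,   |z_2| = 0.6944.
Moduli of all roots: 0.6250, 1.1902, 0.6944.
All moduli strictly greater than 1? No.
Verdict: Not stationary.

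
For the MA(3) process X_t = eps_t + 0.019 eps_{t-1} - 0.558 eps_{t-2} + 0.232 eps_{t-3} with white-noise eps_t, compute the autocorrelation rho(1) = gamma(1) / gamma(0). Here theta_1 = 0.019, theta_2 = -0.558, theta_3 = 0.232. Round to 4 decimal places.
\rho(1) = -0.0887

For an MA(q) process with theta_0 = 1, the autocovariance is
  gamma(k) = sigma^2 * sum_{i=0..q-k} theta_i * theta_{i+k},
and rho(k) = gamma(k) / gamma(0). Sigma^2 cancels.
  numerator   = (1)*(0.019) + (0.019)*(-0.558) + (-0.558)*(0.232) = -0.121058.
  denominator = (1)^2 + (0.019)^2 + (-0.558)^2 + (0.232)^2 = 1.365549.
  rho(1) = -0.121058 / 1.365549 = -0.0887.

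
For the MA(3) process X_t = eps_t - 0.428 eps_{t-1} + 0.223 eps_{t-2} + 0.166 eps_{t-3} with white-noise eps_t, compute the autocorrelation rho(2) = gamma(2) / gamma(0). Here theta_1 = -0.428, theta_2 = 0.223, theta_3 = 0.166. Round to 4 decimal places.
\rho(2) = 0.1206

For an MA(q) process with theta_0 = 1, the autocovariance is
  gamma(k) = sigma^2 * sum_{i=0..q-k} theta_i * theta_{i+k},
and rho(k) = gamma(k) / gamma(0). Sigma^2 cancels.
  numerator   = (1)*(0.223) + (-0.428)*(0.166) = 0.151952.
  denominator = (1)^2 + (-0.428)^2 + (0.223)^2 + (0.166)^2 = 1.260469.
  rho(2) = 0.151952 / 1.260469 = 0.1206.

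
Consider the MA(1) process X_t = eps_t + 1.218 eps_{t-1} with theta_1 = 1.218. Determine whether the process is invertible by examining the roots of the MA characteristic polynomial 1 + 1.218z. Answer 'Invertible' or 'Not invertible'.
\text{Not invertible}

The MA(q) characteristic polynomial is P(z) = 1 + 1.218z.
Invertibility requires all roots to lie outside the unit circle, i.e. |z| > 1 for every root.
This is linear in z: 1 + (1.218) z = 0  =>  z = -1/(1.218) = -0.821018,  |z| = 0.821018.
Moduli of all roots: 0.8210.
All moduli strictly greater than 1? No.
Verdict: Not invertible.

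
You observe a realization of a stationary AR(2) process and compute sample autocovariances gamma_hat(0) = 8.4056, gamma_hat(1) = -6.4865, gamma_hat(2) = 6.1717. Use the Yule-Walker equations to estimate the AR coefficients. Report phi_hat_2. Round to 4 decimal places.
\hat\phi_{2} = 0.3430

The Yule-Walker equations for an AR(p) process read, in matrix form,
  Gamma_p phi = r_p,   with   (Gamma_p)_{ij} = gamma(|i - j|),
                       (r_p)_i = gamma(i),   i,j = 1..p.
Substitute the sample gammas (Toeplitz matrix and right-hand side of size 2):
  Gamma_p = [[8.4056, -6.4865], [-6.4865, 8.4056]]
  r_p     = [-6.4865, 6.1717]
Written out:
  8.4056 phi_1 - 6.4865 phi_2 = -6.4865
  -6.4865 phi_1 + 8.4056 phi_2 = 6.1717
Solve by Cramer's rule:
  det = gamma(0)^2 - gamma(1)^2 = (8.4056)^2 - (-6.4865)^2 = 70.65411136 - 42.07468225 = 28.57942911
  phi_hat_1 = [gamma(1) gamma(0) - gamma(1) gamma(2)] / det = [(-6.4865)(8.4056) - (-6.4865)(6.1717)] / 28.57942911 = -14.49019235 / 28.57942911 = -0.507
  phi_hat_2 = [gamma(0) gamma(2) - gamma(1)^2] / det = [(8.4056)(6.1717) - (-6.4865)^2] / 28.57942911 = 9.80215927 / 28.57942911 = 0.343
So phi_hat = [-0.5070, 0.3430].
Therefore phi_hat_2 = 0.3430.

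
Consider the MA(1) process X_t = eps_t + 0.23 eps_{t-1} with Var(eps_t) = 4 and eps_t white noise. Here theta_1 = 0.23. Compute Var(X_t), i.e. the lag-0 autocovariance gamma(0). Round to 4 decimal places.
\gamma(0) = 4.2116

For an MA(q) process X_t = eps_t + sum_i theta_i eps_{t-i} with
Var(eps_t) = sigma^2, the variance is
  gamma(0) = sigma^2 * (1 + sum_i theta_i^2).
  sum_i theta_i^2 = (0.23)^2 = 0.0529.
  gamma(0) = 4 * (1 + 0.0529) = 4 * 1.0529 = 4.2116.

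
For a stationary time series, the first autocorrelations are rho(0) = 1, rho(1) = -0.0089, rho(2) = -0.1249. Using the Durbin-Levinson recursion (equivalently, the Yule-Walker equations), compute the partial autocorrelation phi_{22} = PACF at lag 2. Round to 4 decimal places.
\phi_{22} = -0.1250

The PACF at lag k is phi_{kk}, the last component of the solution
to the Yule-Walker system G_k phi = r_k where
  (G_k)_{ij} = rho(|i - j|), (r_k)_i = rho(i), i,j = 1..k.
Equivalently, Durbin-Levinson gives phi_{kk} iteratively:
  phi_{11} = rho(1)
  phi_{kk} = [rho(k) - sum_{j=1..k-1} phi_{k-1,j} rho(k-j)]
            / [1 - sum_{j=1..k-1} phi_{k-1,j} rho(j)],
  phi_{k,j} = phi_{k-1,j} - phi_{kk} phi_{k-1,k-j},  j = 1..k-1.
Step k = 1:
  phi_11 = rho(1) = -0.0089.
Step k = 2:
  phi_22 = [rho(2) - phi_11 rho(1)] / [1 - phi_11 rho(1)] = [-0.1249 - (-0.0089)(-0.0089)] / [1 - (-0.0089)(-0.0089)]
         = -0.12497921 / 0.99992079 = -0.125.
Therefore phi_{22} = -0.1250.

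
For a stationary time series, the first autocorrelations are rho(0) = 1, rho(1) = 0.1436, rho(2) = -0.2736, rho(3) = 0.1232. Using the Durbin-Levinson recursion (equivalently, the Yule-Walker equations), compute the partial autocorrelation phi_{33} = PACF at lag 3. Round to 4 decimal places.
\phi_{33} = 0.2440

The PACF at lag k is phi_{kk}, the last component of the solution
to the Yule-Walker system G_k phi = r_k where
  (G_k)_{ij} = rho(|i - j|), (r_k)_i = rho(i), i,j = 1..k.
Equivalently, Durbin-Levinson gives phi_{kk} iteratively:
  phi_{11} = rho(1)
  phi_{kk} = [rho(k) - sum_{j=1..k-1} phi_{k-1,j} rho(k-j)]
            / [1 - sum_{j=1..k-1} phi_{k-1,j} rho(j)],
  phi_{k,j} = phi_{k-1,j} - phi_{kk} phi_{k-1,k-j},  j = 1..k-1.
Step k = 1:
  phi_11 = rho(1) = 0.1436.
Step k = 2:
  phi_22 = [rho(2) - phi_11 rho(1)] / [1 - phi_11 rho(1)] = [-0.2736 - (0.1436)(0.1436)] / [1 - (0.1436)(0.1436)]
         = -0.29422096 / 0.97937904 = -0.300416.
  Update: phi_21 = phi_11 - phi_22 phi_11 = 0.1436 - (-0.300416)(0.1436) = 0.18674.
Step k = 3:
  phi_33 = [rho(3) - phi_21 rho(2) - phi_22 rho(1)] / [1 - phi_21 rho(1) - phi_22 rho(2)]
    numerator   = 0.1232 - (0.18674)(-0.2736) - (-0.300416)(0.1436) = 0.2174317
    denominator = 1 - (0.18674)(0.1436) - (-0.300416)(-0.2736) = 0.89099041
  phi_33 = 0.2174317 / 0.89099041 = 0.244.
Therefore phi_{33} = 0.2440.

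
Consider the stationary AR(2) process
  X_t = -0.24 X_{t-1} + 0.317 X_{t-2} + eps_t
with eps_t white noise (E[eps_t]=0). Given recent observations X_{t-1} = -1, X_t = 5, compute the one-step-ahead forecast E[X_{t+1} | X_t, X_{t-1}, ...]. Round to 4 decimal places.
E[X_{t+1} \mid \mathcal F_t] = -1.5170

For an AR(p) model X_t = c + sum_i phi_i X_{t-i} + eps_t, the
one-step-ahead conditional mean is
  E[X_{t+1} | X_t, ...] = c + sum_i phi_i X_{t+1-i}.
Substitute known values:
  E[X_{t+1} | ...] = (-0.24) * (5) + (0.317) * (-1)
                   = -1.5170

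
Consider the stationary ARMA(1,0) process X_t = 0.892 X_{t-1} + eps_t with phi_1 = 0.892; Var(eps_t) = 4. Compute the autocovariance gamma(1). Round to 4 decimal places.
\gamma(1) = 17.4614

Multiply the model equation by X_{t-k} and take expectations. With theta_0 = psi_0 = 1 and psi_j the MA(infinity) weights, this gives
  gamma(k) - sum_i phi_i gamma(k-i) = c_k,
  c_k = sigma^2 * sum_{j=k..q} theta_j psi_{j-k}   (c_k = 0 for k > q),
using gamma(-m) = gamma(m).
Pure AR (q = 0): c_0 = sigma^2 = 4, c_k = 0 for k >= 1.
Equations for k = 0 and k = 1 (AR order 1):
  gamma(0) = phi_1 gamma(1) + c_0
  gamma(1) = phi_1 gamma(0) + c_1
Substituting the second into the first: gamma(0) (1 - phi_1^2) = c_0 + phi_1 c_1, so
  gamma(0) = c_0 / (1 - phi_1^2) = 4 / (1 - (0.892)^2) = 4 / 0.204336 = 19.575601.
  gamma(1) = phi_1 gamma(0) = (0.892)(19.575601) = 17.461436.
Therefore gamma(1) = 17.4614 (to 4 decimal places).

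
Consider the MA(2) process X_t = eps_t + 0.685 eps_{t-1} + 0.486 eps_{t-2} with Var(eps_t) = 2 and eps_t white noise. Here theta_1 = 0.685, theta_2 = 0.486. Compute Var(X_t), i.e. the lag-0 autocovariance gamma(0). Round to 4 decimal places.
\gamma(0) = 3.4108

For an MA(q) process X_t = eps_t + sum_i theta_i eps_{t-i} with
Var(eps_t) = sigma^2, the variance is
  gamma(0) = sigma^2 * (1 + sum_i theta_i^2).
  sum_i theta_i^2 = (0.685)^2 + (0.486)^2 = 0.469225 + 0.236196 = 0.705421.
  gamma(0) = 2 * (1 + 0.705421) = 2 * 1.705421 = 3.410842, which rounds to 3.4108.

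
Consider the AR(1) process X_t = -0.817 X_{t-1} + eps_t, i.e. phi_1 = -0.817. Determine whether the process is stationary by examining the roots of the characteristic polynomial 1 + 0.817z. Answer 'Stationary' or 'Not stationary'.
\text{Stationary}

The AR(p) characteristic polynomial is P(z) = 1 + 0.817z.
Stationarity requires all roots to lie outside the unit circle, i.e. |z| > 1 for every root.
This is linear in z: 1 + (0.817) z = 0  =>  z = -1/(0.817) = -1.22399,  |z| = 1.22399.
Moduli of all roots: 1.2240.
All moduli strictly greater than 1? Yes.
Verdict: Stationary.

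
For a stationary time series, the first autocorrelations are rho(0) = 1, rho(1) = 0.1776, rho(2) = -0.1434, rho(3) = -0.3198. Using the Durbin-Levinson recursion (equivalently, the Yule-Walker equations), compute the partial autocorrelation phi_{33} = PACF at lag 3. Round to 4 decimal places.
\phi_{33} = -0.2750

The PACF at lag k is phi_{kk}, the last component of the solution
to the Yule-Walker system G_k phi = r_k where
  (G_k)_{ij} = rho(|i - j|), (r_k)_i = rho(i), i,j = 1..k.
Equivalently, Durbin-Levinson gives phi_{kk} iteratively:
  phi_{11} = rho(1)
  phi_{kk} = [rho(k) - sum_{j=1..k-1} phi_{k-1,j} rho(k-j)]
            / [1 - sum_{j=1..k-1} phi_{k-1,j} rho(j)],
  phi_{k,j} = phi_{k-1,j} - phi_{kk} phi_{k-1,k-j},  j = 1..k-1.
Step k = 1:
  phi_11 = rho(1) = 0.1776.
Step k = 2:
  phi_22 = [rho(2) - phi_11 rho(1)] / [1 - phi_11 rho(1)] = [-0.1434 - (0.1776)(0.1776)] / [1 - (0.1776)(0.1776)]
         = -0.17494176 / 0.96845824 = -0.180639.
  Update: phi_21 = phi_11 - phi_22 phi_11 = 0.1776 - (-0.180639)(0.1776) = 0.209682.
Step k = 3:
  phi_33 = [rho(3) - phi_21 rho(2) - phi_22 rho(1)] / [1 - phi_21 rho(1) - phi_22 rho(2)]
    numerator   = -0.3198 - (0.209682)(-0.1434) - (-0.180639)(0.1776) = -0.2576501
    denominator = 1 - (0.209682)(0.1776) - (-0.180639)(-0.1434) = 0.93685686
  phi_33 = -0.2576501 / 0.93685686 = -0.275.
Therefore phi_{33} = -0.2750.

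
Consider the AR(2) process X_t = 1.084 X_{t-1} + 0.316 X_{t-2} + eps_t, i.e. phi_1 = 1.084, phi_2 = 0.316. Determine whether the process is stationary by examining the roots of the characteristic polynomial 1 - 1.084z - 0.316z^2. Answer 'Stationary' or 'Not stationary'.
\text{Not stationary}

The AR(p) characteristic polynomial is P(z) = 1 - 1.084z - 0.316z^2.
Stationarity requires all roots to lie outside the unit circle, i.e. |z| > 1 for every root.
Set 1 + (-1.084) z + (-0.316) z^2 = 0, i.e. a z^2 + b z + c = 0 with a = -0.316, b = -1.084, c = 1.
Discriminant D = b^2 - 4ac = (-1.084)^2 - 4*(-0.316)*1 = 1.175056 - (-1.264) = 2.439056.
D >= 0, so the roots are real: z = (-b +/- sqrt(D)) / (2a) = (1.084 +/- 1.561748) / (-0.632).
  z_1 = (1.084 + 1.561748) / (-0.632) = -4.1863,   |z_1| = 4.1863.
  z_2 = (1.084 - 1.561748) / (-0.632) = 0.7559,   |z_2| = 0.7559.
Moduli of all roots: 4.1863, 0.7559.
All moduli strictly greater than 1? No.
Verdict: Not stationary.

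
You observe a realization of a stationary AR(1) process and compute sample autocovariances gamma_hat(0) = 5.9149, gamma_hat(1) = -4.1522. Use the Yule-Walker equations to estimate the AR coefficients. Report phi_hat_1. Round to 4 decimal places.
\hat\phi_{1} = -0.7020

The Yule-Walker equations for an AR(p) process read, in matrix form,
  Gamma_p phi = r_p,   with   (Gamma_p)_{ij} = gamma(|i - j|),
                       (r_p)_i = gamma(i),   i,j = 1..p.
Substitute the sample gammas (Toeplitz matrix and right-hand side of size 1):
  Gamma_p = [[5.9149]]
  r_p     = [-4.1522]
With p = 1 this is the single equation gamma(0) phi_1 = gamma(1):
  phi_hat_1 = gamma(1) / gamma(0) = -4.1522 / 5.9149 = -0.7020.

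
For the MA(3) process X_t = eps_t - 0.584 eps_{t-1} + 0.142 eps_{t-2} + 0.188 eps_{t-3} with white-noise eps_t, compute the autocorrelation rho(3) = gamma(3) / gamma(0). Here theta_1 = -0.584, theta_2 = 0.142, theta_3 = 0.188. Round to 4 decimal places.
\rho(3) = 0.1346

For an MA(q) process with theta_0 = 1, the autocovariance is
  gamma(k) = sigma^2 * sum_{i=0..q-k} theta_i * theta_{i+k},
and rho(k) = gamma(k) / gamma(0). Sigma^2 cancels.
  numerator   = (1)*(0.188) = 0.188.
  denominator = (1)^2 + (-0.584)^2 + (0.142)^2 + (0.188)^2 = 1.396564.
  rho(3) = 0.188 / 1.396564 = 0.1346.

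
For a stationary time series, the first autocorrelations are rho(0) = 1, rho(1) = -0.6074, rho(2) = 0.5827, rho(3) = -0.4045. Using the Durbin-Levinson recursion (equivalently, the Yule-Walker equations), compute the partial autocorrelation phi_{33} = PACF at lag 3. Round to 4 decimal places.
\phi_{33} = 0.0632

The PACF at lag k is phi_{kk}, the last component of the solution
to the Yule-Walker system G_k phi = r_k where
  (G_k)_{ij} = rho(|i - j|), (r_k)_i = rho(i), i,j = 1..k.
Equivalently, Durbin-Levinson gives phi_{kk} iteratively:
  phi_{11} = rho(1)
  phi_{kk} = [rho(k) - sum_{j=1..k-1} phi_{k-1,j} rho(k-j)]
            / [1 - sum_{j=1..k-1} phi_{k-1,j} rho(j)],
  phi_{k,j} = phi_{k-1,j} - phi_{kk} phi_{k-1,k-j},  j = 1..k-1.
Step k = 1:
  phi_11 = rho(1) = -0.6074.
Step k = 2:
  phi_22 = [rho(2) - phi_11 rho(1)] / [1 - phi_11 rho(1)] = [0.5827 - (-0.6074)(-0.6074)] / [1 - (-0.6074)(-0.6074)]
         = 0.21376524 / 0.63106524 = 0.338737.
  Update: phi_21 = phi_11 - phi_22 phi_11 = -0.6074 - (0.338737)(-0.6074) = -0.401651.
Step k = 3:
  phi_33 = [rho(3) - phi_21 rho(2) - phi_22 rho(1)] / [1 - phi_21 rho(1) - phi_22 rho(2)]
    numerator   = -0.4045 - (-0.401651)(0.5827) - (0.338737)(-0.6074) = 0.03529101
    denominator = 1 - (-0.401651)(-0.6074) - (0.338737)(0.5827) = 0.55865501
  phi_33 = 0.03529101 / 0.55865501 = 0.0632.
Therefore phi_{33} = 0.0632.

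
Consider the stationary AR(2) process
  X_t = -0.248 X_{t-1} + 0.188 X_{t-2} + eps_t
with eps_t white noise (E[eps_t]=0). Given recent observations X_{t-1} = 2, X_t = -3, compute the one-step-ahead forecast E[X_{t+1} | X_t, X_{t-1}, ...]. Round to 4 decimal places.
E[X_{t+1} \mid \mathcal F_t] = 1.1200

For an AR(p) model X_t = c + sum_i phi_i X_{t-i} + eps_t, the
one-step-ahead conditional mean is
  E[X_{t+1} | X_t, ...] = c + sum_i phi_i X_{t+1-i}.
Substitute known values:
  E[X_{t+1} | ...] = (-0.248) * (-3) + (0.188) * (2)
                   = 1.1200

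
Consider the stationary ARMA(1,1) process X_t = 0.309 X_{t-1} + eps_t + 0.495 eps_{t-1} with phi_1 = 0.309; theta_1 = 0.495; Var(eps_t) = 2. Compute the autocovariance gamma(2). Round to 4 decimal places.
\gamma(2) = 0.6333

Multiply the model equation by X_{t-k} and take expectations. With theta_0 = psi_0 = 1 and psi_j the MA(infinity) weights, this gives
  gamma(k) - sum_i phi_i gamma(k-i) = c_k,
  c_k = sigma^2 * sum_{j=k..q} theta_j psi_{j-k}   (c_k = 0 for k > q),
using gamma(-m) = gamma(m).
psi-weights needed (psi_j = theta_j + sum_i phi_i psi_{j-i}):
  psi_1 = theta_1 + phi_1 = 0.495 + (0.309) = 0.804
Right-hand sides:
  c_0 = sigma^2 (1 + theta_1 psi_1) = 2 * (1 + (0.495)(0.804)) = 2 * 1.39798 = 2.79596
  c_1 = sigma^2 theta_1 = 2 * (0.495) = 0.99
  c_2 = 0
Equations for k = 0 and k = 1 (AR order 1):
  gamma(0) = phi_1 gamma(1) + c_0
  gamma(1) = phi_1 gamma(0) + c_1
Substituting the second into the first: gamma(0) (1 - phi_1^2) = c_0 + phi_1 c_1, so
  gamma(0) = (c_0 + phi_1 c_1) / (1 - phi_1^2) = (2.79596 + (0.309)(0.99)) / (1 - (0.309)^2) = 3.10187 / 0.904519 = 3.429303.
  gamma(1) = phi_1 gamma(0) + c_1 = (0.309)(3.429303) + (0.99) = 2.049655.
For k = 2 (> q): gamma(2) = phi_1 gamma(1) = (0.309)(2.049655) = 0.633343.
Therefore gamma(2) = 0.6333 (to 4 decimal places).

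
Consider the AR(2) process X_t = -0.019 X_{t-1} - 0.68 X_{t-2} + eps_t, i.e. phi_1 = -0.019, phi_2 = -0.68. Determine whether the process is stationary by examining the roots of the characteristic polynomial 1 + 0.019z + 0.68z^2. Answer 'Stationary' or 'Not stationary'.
\text{Stationary}

The AR(p) characteristic polynomial is P(z) = 1 + 0.019z + 0.68z^2.
Stationarity requires all roots to lie outside the unit circle, i.e. |z| > 1 for every root.
Set 1 + (0.019) z + (0.68) z^2 = 0, i.e. a z^2 + b z + c = 0 with a = 0.68, b = 0.019, c = 1.
Discriminant D = b^2 - 4ac = (0.019)^2 - 4*(0.68)*1 = 0.000361 - (2.72) = -2.719639.
D < 0, so the roots are the complex-conjugate pair z = (-b +/- i sqrt(-D)) / (2a) = -0.014 +/- 1.2126i.
For a conjugate pair |z|^2 = z * conj(z) = (product of roots) = c/a = 1/(0.68) = 1.470588, so |z| = sqrt(1.470588) = 1.2127 for both roots.
Moduli of all roots: 1.2127, 1.2127.
All moduli strictly greater than 1? Yes.
Verdict: Stationary.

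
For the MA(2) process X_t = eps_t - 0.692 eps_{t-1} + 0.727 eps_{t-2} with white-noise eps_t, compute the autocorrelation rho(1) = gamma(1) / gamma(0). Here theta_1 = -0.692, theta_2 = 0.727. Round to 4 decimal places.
\rho(1) = -0.5953

For an MA(q) process with theta_0 = 1, the autocovariance is
  gamma(k) = sigma^2 * sum_{i=0..q-k} theta_i * theta_{i+k},
and rho(k) = gamma(k) / gamma(0). Sigma^2 cancels.
  numerator   = (1)*(-0.692) + (-0.692)*(0.727) = -1.195084.
  denominator = (1)^2 + (-0.692)^2 + (0.727)^2 = 2.007393.
  rho(1) = -1.195084 / 2.007393 = -0.5953.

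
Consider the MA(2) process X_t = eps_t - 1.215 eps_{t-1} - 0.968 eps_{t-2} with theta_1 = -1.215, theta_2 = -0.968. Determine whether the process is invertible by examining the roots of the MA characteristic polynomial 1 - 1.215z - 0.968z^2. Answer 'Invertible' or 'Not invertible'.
\text{Not invertible}

The MA(q) characteristic polynomial is P(z) = 1 - 1.215z - 0.968z^2.
Invertibility requires all roots to lie outside the unit circle, i.e. |z| > 1 for every root.
Set 1 + (-1.215) z + (-0.968) z^2 = 0, i.e. a z^2 + b z + c = 0 with a = -0.968, b = -1.215, c = 1.
Discriminant D = b^2 - 4ac = (-1.215)^2 - 4*(-0.968)*1 = 1.476225 - (-3.872) = 5.348225.
D >= 0, so the roots are real: z = (-b +/- sqrt(D)) / (2a) = (1.215 +/- 2.312623) / (-1.936).
  z_1 = (1.215 + 2.312623) / (-1.936) = -1.8221,   |z_1| = 1.8221.
  z_2 = (1.215 - 2.312623) / (-1.936) = 0.567,   |z_2| = 0.567.
Moduli of all roots: 1.8221, 0.5670.
All moduli strictly greater than 1? No.
Verdict: Not invertible.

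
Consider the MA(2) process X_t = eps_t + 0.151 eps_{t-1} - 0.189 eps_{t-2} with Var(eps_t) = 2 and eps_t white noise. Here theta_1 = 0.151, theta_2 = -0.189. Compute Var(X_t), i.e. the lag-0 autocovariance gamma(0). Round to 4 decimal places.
\gamma(0) = 2.1170

For an MA(q) process X_t = eps_t + sum_i theta_i eps_{t-i} with
Var(eps_t) = sigma^2, the variance is
  gamma(0) = sigma^2 * (1 + sum_i theta_i^2).
  sum_i theta_i^2 = (0.151)^2 + (-0.189)^2 = 0.022801 + 0.035721 = 0.058522.
  gamma(0) = 2 * (1 + 0.058522) = 2 * 1.058522 = 2.117044, which rounds to 2.1170.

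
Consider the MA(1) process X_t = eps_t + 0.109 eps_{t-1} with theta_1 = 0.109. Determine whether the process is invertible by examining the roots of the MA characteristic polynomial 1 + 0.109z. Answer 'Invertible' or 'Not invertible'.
\text{Invertible}

The MA(q) characteristic polynomial is P(z) = 1 + 0.109z.
Invertibility requires all roots to lie outside the unit circle, i.e. |z| > 1 for every root.
This is linear in z: 1 + (0.109) z = 0  =>  z = -1/(0.109) = -9.174312,  |z| = 9.174312.
Moduli of all roots: 9.1743.
All moduli strictly greater than 1? Yes.
Verdict: Invertible.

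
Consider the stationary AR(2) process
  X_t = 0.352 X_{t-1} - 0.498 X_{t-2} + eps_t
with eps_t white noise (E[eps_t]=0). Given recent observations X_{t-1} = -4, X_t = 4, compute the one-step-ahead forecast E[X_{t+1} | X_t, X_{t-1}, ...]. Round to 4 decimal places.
E[X_{t+1} \mid \mathcal F_t] = 3.4000

For an AR(p) model X_t = c + sum_i phi_i X_{t-i} + eps_t, the
one-step-ahead conditional mean is
  E[X_{t+1} | X_t, ...] = c + sum_i phi_i X_{t+1-i}.
Substitute known values:
  E[X_{t+1} | ...] = (0.352) * (4) + (-0.498) * (-4)
                   = 3.4000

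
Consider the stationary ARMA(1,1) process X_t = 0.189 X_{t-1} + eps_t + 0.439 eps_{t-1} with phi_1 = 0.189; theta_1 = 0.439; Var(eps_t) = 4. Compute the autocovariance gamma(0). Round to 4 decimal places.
\gamma(0) = 5.6360

Multiply the model equation by X_{t-k} and take expectations. With theta_0 = psi_0 = 1 and psi_j the MA(infinity) weights, this gives
  gamma(k) - sum_i phi_i gamma(k-i) = c_k,
  c_k = sigma^2 * sum_{j=k..q} theta_j psi_{j-k}   (c_k = 0 for k > q),
using gamma(-m) = gamma(m).
psi-weights needed (psi_j = theta_j + sum_i phi_i psi_{j-i}):
  psi_1 = theta_1 + phi_1 = 0.439 + (0.189) = 0.628
Right-hand sides:
  c_0 = sigma^2 (1 + theta_1 psi_1) = 4 * (1 + (0.439)(0.628)) = 4 * 1.275692 = 5.102768
  c_1 = sigma^2 theta_1 = 4 * (0.439) = 1.756
  c_2 = 0
Equations for k = 0 and k = 1 (AR order 1):
  gamma(0) = phi_1 gamma(1) + c_0
  gamma(1) = phi_1 gamma(0) + c_1
Substituting the second into the first: gamma(0) (1 - phi_1^2) = c_0 + phi_1 c_1, so
  gamma(0) = (c_0 + phi_1 c_1) / (1 - phi_1^2) = (5.102768 + (0.189)(1.756)) / (1 - (0.189)^2) = 5.434652 / 0.964279 = 5.635975.
Therefore gamma(0) = 5.6360 (to 4 decimal places).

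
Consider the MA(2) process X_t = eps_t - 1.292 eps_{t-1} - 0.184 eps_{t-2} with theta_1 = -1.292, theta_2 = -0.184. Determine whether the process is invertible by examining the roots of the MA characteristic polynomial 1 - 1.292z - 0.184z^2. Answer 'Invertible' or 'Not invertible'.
\text{Not invertible}

The MA(q) characteristic polynomial is P(z) = 1 - 1.292z - 0.184z^2.
Invertibility requires all roots to lie outside the unit circle, i.e. |z| > 1 for every root.
Set 1 + (-1.292) z + (-0.184) z^2 = 0, i.e. a z^2 + b z + c = 0 with a = -0.184, b = -1.292, c = 1.
Discriminant D = b^2 - 4ac = (-1.292)^2 - 4*(-0.184)*1 = 1.669264 - (-0.736) = 2.405264.
D >= 0, so the roots are real: z = (-b +/- sqrt(D)) / (2a) = (1.292 +/- 1.550891) / (-0.368).
  z_1 = (1.292 + 1.550891) / (-0.368) = -7.7252,   |z_1| = 7.7252.
  z_2 = (1.292 - 1.550891) / (-0.368) = 0.7035,   |z_2| = 0.7035.
Moduli of all roots: 7.7252, 0.7035.
All moduli strictly greater than 1? No.
Verdict: Not invertible.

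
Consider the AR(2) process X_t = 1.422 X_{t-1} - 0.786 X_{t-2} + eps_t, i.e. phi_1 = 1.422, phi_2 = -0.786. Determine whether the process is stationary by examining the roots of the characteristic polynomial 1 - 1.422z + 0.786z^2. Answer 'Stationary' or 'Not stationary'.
\text{Stationary}

The AR(p) characteristic polynomial is P(z) = 1 - 1.422z + 0.786z^2.
Stationarity requires all roots to lie outside the unit circle, i.e. |z| > 1 for every root.
Set 1 + (-1.422) z + (0.786) z^2 = 0, i.e. a z^2 + b z + c = 0 with a = 0.786, b = -1.422, c = 1.
Discriminant D = b^2 - 4ac = (-1.422)^2 - 4*(0.786)*1 = 2.022084 - (3.144) = -1.121916.
D < 0, so the roots are the complex-conjugate pair z = (-b +/- i sqrt(-D)) / (2a) = 0.9046 +/- 0.6738i.
For a conjugate pair |z|^2 = z * conj(z) = (product of roots) = c/a = 1/(0.786) = 1.272265, so |z| = sqrt(1.272265) = 1.1279 for both roots.
Moduli of all roots: 1.1279, 1.1279.
All moduli strictly greater than 1? Yes.
Verdict: Stationary.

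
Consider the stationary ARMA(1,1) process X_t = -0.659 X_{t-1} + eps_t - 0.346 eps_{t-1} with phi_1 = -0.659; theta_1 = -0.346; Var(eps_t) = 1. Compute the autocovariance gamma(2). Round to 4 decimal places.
\gamma(2) = 1.4377

Multiply the model equation by X_{t-k} and take expectations. With theta_0 = psi_0 = 1 and psi_j the MA(infinity) weights, this gives
  gamma(k) - sum_i phi_i gamma(k-i) = c_k,
  c_k = sigma^2 * sum_{j=k..q} theta_j psi_{j-k}   (c_k = 0 for k > q),
using gamma(-m) = gamma(m).
psi-weights needed (psi_j = theta_j + sum_i phi_i psi_{j-i}):
  psi_1 = theta_1 + phi_1 = -0.346 + (-0.659) = -1.005
Right-hand sides:
  c_0 = sigma^2 (1 + theta_1 psi_1) = 1 * (1 + (-0.346)(-1.005)) = 1 * 1.34773 = 1.34773
  c_1 = sigma^2 theta_1 = 1 * (-0.346) = -0.346
  c_2 = 0
Equations for k = 0 and k = 1 (AR order 1):
  gamma(0) = phi_1 gamma(1) + c_0
  gamma(1) = phi_1 gamma(0) + c_1
Substituting the second into the first: gamma(0) (1 - phi_1^2) = c_0 + phi_1 c_1, so
  gamma(0) = (c_0 + phi_1 c_1) / (1 - phi_1^2) = (1.34773 + (-0.659)(-0.346)) / (1 - (-0.659)^2) = 1.575744 / 0.565719 = 2.785383.
  gamma(1) = phi_1 gamma(0) + c_1 = (-0.659)(2.785383) + (-0.346) = -2.181567.
For k = 2 (> q): gamma(2) = phi_1 gamma(1) = (-0.659)(-2.181567) = 1.437653.
Therefore gamma(2) = 1.4377 (to 4 decimal places).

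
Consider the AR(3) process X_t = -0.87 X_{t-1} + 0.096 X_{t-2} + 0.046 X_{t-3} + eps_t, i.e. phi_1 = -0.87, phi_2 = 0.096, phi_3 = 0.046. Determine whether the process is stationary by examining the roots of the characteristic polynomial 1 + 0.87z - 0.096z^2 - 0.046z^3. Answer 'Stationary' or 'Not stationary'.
\text{Stationary}

The AR(p) characteristic polynomial is P(z) = 1 + 0.87z - 0.096z^2 - 0.046z^3.
Stationarity requires all roots to lie outside the unit circle, i.e. |z| > 1 for every root.
Degree 3: look for a simple real root z0 first, then factor out (1 - z/z0) and solve the remaining quadratic.
Testing z0 = -5: P(-5) = 1 + (0.87)(-5) + (-0.096)(-5)^2 + (-0.046)(-5)^3
  = 1 + (-4.35) + (-2.4) + (5.75) = 0.  So z_0 = -5 is a root, |z_0| = 5.
Divide out the factor (1 + 0.2 z) = (1 - z/z0) (since 1/z0 = -0.2):
  P(z) = (1 + 0.2 z)(1 + (0.67) z + (-0.23) z^2)
  [check: z-coef 0.67 - (-0.2) = 0.87; z^2-coef -0.23 - (-0.2)(0.67) = -0.096; z^3-coef -(-0.2)(-0.23) = -0.046.]
Remaining roots from the quadratic factor 1 + (0.67) z + (-0.23) z^2:
  Set 1 + (0.67) z + (-0.23) z^2 = 0, i.e. a z^2 + b z + c = 0 with a = -0.23, b = 0.67, c = 1.
  Discriminant D = b^2 - 4ac = (0.67)^2 - 4*(-0.23)*1 = 0.4489 - (-0.92) = 1.3689.
  D >= 0, so the roots are real: z = (-b +/- sqrt(D)) / (2a) = (-0.67 +/- 1.17) / (-0.46).
    z_1 = (-0.67 + 1.17) / (-0.46) = -1.087,   |z_1| = 1.087.
    z_2 = (-0.67 - 1.17) / (-0.46) = 4,   |z_2| = 4.
Moduli of all roots: 5.0000, 1.0870, 4.0000.
All moduli strictly greater than 1? Yes.
Verdict: Stationary.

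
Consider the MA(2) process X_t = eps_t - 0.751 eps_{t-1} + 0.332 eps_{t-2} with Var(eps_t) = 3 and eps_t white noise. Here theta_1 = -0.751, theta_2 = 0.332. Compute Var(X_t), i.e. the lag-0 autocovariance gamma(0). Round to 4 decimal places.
\gamma(0) = 5.0227

For an MA(q) process X_t = eps_t + sum_i theta_i eps_{t-i} with
Var(eps_t) = sigma^2, the variance is
  gamma(0) = sigma^2 * (1 + sum_i theta_i^2).
  sum_i theta_i^2 = (-0.751)^2 + (0.332)^2 = 0.564001 + 0.110224 = 0.674225.
  gamma(0) = 3 * (1 + 0.674225) = 3 * 1.674225 = 5.022675, which rounds to 5.0227.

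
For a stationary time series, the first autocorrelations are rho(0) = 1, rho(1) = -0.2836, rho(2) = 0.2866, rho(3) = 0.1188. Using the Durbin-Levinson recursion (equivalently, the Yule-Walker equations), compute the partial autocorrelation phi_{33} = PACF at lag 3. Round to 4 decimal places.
\phi_{33} = 0.2810

The PACF at lag k is phi_{kk}, the last component of the solution
to the Yule-Walker system G_k phi = r_k where
  (G_k)_{ij} = rho(|i - j|), (r_k)_i = rho(i), i,j = 1..k.
Equivalently, Durbin-Levinson gives phi_{kk} iteratively:
  phi_{11} = rho(1)
  phi_{kk} = [rho(k) - sum_{j=1..k-1} phi_{k-1,j} rho(k-j)]
            / [1 - sum_{j=1..k-1} phi_{k-1,j} rho(j)],
  phi_{k,j} = phi_{k-1,j} - phi_{kk} phi_{k-1,k-j},  j = 1..k-1.
Step k = 1:
  phi_11 = rho(1) = -0.2836.
Step k = 2:
  phi_22 = [rho(2) - phi_11 rho(1)] / [1 - phi_11 rho(1)] = [0.2866 - (-0.2836)(-0.2836)] / [1 - (-0.2836)(-0.2836)]
         = 0.20617104 / 0.91957104 = 0.224203.
  Update: phi_21 = phi_11 - phi_22 phi_11 = -0.2836 - (0.224203)(-0.2836) = -0.220016.
Step k = 3:
  phi_33 = [rho(3) - phi_21 rho(2) - phi_22 rho(1)] / [1 - phi_21 rho(1) - phi_22 rho(2)]
    numerator   = 0.1188 - (-0.220016)(0.2866) - (0.224203)(-0.2836) = 0.24544066
    denominator = 1 - (-0.220016)(-0.2836) - (0.224203)(0.2866) = 0.87334677
  phi_33 = 0.24544066 / 0.87334677 = 0.281.
Therefore phi_{33} = 0.2810.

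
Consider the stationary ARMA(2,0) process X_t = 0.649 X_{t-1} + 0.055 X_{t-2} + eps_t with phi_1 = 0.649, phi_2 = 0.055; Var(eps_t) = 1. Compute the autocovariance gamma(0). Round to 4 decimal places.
\gamma(0) = 1.8985

Multiply the model equation by X_{t-k} and take expectations. With theta_0 = psi_0 = 1 and psi_j the MA(infinity) weights, this gives
  gamma(k) - sum_i phi_i gamma(k-i) = c_k,
  c_k = sigma^2 * sum_{j=k..q} theta_j psi_{j-k}   (c_k = 0 for k > q),
using gamma(-m) = gamma(m).
Pure AR (q = 0): c_0 = sigma^2 = 1, c_k = 0 for k >= 1.
Equations for k = 0, 1, 2 (AR order 2, c_2 = 0):
  (E0) gamma(0) = phi_1 gamma(1) + phi_2 gamma(2) + c_0
  (E1) gamma(1) = phi_1 gamma(0) + phi_2 gamma(1) + c_1
  (E2) gamma(2) = phi_1 gamma(1) + phi_2 gamma(0)
From (E1): gamma(1) = A gamma(0) + B with
  A = phi_1 / (1 - phi_2) = 0.649 / 0.945 = 0.686772,   B = c_1 / (1 - phi_2) = 0 / 0.945 = 0.
Insert (E2) into (E0): gamma(0) (1 - phi_2^2) = phi_1 (1 + phi_2) gamma(1) + c_0.
  phi_1 (1 + phi_2) = (0.649)(1.055) = 0.684695,   1 - phi_2^2 = 0.996975.
Replace gamma(1) by A gamma(0) + B and collect gamma(0):
  gamma(0) [0.996975 - (0.684695)(0.686772)] = c_0 = 1
  gamma(0) * 0.526745 = 1
  gamma(0) = 1 / 0.526745 = 1.898451.
Therefore gamma(0) = 1.8985 (to 4 decimal places).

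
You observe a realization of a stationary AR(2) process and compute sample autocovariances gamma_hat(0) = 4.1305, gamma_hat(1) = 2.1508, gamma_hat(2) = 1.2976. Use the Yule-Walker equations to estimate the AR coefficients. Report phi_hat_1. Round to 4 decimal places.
\hat\phi_{1} = 0.4900

The Yule-Walker equations for an AR(p) process read, in matrix form,
  Gamma_p phi = r_p,   with   (Gamma_p)_{ij} = gamma(|i - j|),
                       (r_p)_i = gamma(i),   i,j = 1..p.
Substitute the sample gammas (Toeplitz matrix and right-hand side of size 2):
  Gamma_p = [[4.1305, 2.1508], [2.1508, 4.1305]]
  r_p     = [2.1508, 1.2976]
Written out:
  4.1305 phi_1 + 2.1508 phi_2 = 2.1508
  2.1508 phi_1 + 4.1305 phi_2 = 1.2976
Solve by Cramer's rule:
  det = gamma(0)^2 - gamma(1)^2 = (4.1305)^2 - (2.1508)^2 = 17.06103025 - 4.62594064 = 12.43508961
  phi_hat_1 = [gamma(1) gamma(0) - gamma(1) gamma(2)] / det = [(2.1508)(4.1305) - (2.1508)(1.2976)] / 12.43508961 = 6.09300132 / 12.43508961 = 0.49
  phi_hat_2 = [gamma(0) gamma(2) - gamma(1)^2] / det = [(4.1305)(1.2976) - (2.1508)^2] / 12.43508961 = 0.73379616 / 12.43508961 = 0.059
So phi_hat = [0.4900, 0.0590].
Therefore phi_hat_1 = 0.4900.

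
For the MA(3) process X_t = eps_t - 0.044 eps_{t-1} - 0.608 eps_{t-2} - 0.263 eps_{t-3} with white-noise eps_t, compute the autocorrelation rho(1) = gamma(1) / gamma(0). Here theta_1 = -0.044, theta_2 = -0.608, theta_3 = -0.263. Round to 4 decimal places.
\rho(1) = 0.0990

For an MA(q) process with theta_0 = 1, the autocovariance is
  gamma(k) = sigma^2 * sum_{i=0..q-k} theta_i * theta_{i+k},
and rho(k) = gamma(k) / gamma(0). Sigma^2 cancels.
  numerator   = (1)*(-0.044) + (-0.044)*(-0.608) + (-0.608)*(-0.263) = 0.142656.
  denominator = (1)^2 + (-0.044)^2 + (-0.608)^2 + (-0.263)^2 = 1.440769.
  rho(1) = 0.142656 / 1.440769 = 0.0990.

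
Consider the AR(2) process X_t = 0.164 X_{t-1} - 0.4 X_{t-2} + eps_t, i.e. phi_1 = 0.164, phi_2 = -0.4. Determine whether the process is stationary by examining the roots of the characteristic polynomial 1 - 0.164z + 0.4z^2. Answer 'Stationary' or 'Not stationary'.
\text{Stationary}

The AR(p) characteristic polynomial is P(z) = 1 - 0.164z + 0.4z^2.
Stationarity requires all roots to lie outside the unit circle, i.e. |z| > 1 for every root.
Set 1 + (-0.164) z + (0.4) z^2 = 0, i.e. a z^2 + b z + c = 0 with a = 0.4, b = -0.164, c = 1.
Discriminant D = b^2 - 4ac = (-0.164)^2 - 4*(0.4)*1 = 0.026896 - (1.6) = -1.573104.
D < 0, so the roots are the complex-conjugate pair z = (-b +/- i sqrt(-D)) / (2a) = 0.205 +/- 1.5678i.
For a conjugate pair |z|^2 = z * conj(z) = (product of roots) = c/a = 1/(0.4) = 2.5, so |z| = sqrt(2.5) = 1.5811 for both roots.
Moduli of all roots: 1.5811, 1.5811.
All moduli strictly greater than 1? Yes.
Verdict: Stationary.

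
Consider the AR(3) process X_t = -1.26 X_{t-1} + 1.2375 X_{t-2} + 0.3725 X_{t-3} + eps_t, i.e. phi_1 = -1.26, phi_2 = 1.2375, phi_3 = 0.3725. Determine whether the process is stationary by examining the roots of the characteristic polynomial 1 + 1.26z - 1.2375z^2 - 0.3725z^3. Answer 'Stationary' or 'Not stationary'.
\text{Not stationary}

The AR(p) characteristic polynomial is P(z) = 1 + 1.26z - 1.2375z^2 - 0.3725z^3.
Stationarity requires all roots to lie outside the unit circle, i.e. |z| > 1 for every root.
Degree 3: look for a simple real root z0 first, then factor out (1 - z/z0) and solve the remaining quadratic.
Testing z0 = -4: P(-4) = 1 + (1.26)(-4) + (-1.2375)(-4)^2 + (-0.3725)(-4)^3
  = 1 + (-5.04) + (-19.8) + (23.84) = 0.  So z_0 = -4 is a root, |z_0| = 4.
Divide out the factor (1 + 0.25 z) = (1 - z/z0) (since 1/z0 = -0.25):
  P(z) = (1 + 0.25 z)(1 + (1.01) z + (-1.49) z^2)
  [check: z-coef 1.01 - (-0.25) = 1.26; z^2-coef -1.49 - (-0.25)(1.01) = -1.2375; z^3-coef -(-0.25)(-1.49) = -0.3725.]
Remaining roots from the quadratic factor 1 + (1.01) z + (-1.49) z^2:
  Set 1 + (1.01) z + (-1.49) z^2 = 0, i.e. a z^2 + b z + c = 0 with a = -1.49, b = 1.01, c = 1.
  Discriminant D = b^2 - 4ac = (1.01)^2 - 4*(-1.49)*1 = 1.0201 - (-5.96) = 6.9801.
  D >= 0, so the roots are real: z = (-b +/- sqrt(D)) / (2a) = (-1.01 +/- 2.641988) / (-2.98).
    z_1 = (-1.01 + 2.641988) / (-2.98) = -0.5476,   |z_1| = 0.5476.
    z_2 = (-1.01 - 2.641988) / (-2.98) = 1.2255,   |z_2| = 1.2255.
Moduli of all roots: 4.0000, 0.5476, 1.2255.
All moduli strictly greater than 1? No.
Verdict: Not stationary.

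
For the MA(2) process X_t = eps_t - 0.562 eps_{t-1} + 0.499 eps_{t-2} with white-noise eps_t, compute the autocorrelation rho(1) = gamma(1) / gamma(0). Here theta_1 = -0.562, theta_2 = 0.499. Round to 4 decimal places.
\rho(1) = -0.5384

For an MA(q) process with theta_0 = 1, the autocovariance is
  gamma(k) = sigma^2 * sum_{i=0..q-k} theta_i * theta_{i+k},
and rho(k) = gamma(k) / gamma(0). Sigma^2 cancels.
  numerator   = (1)*(-0.562) + (-0.562)*(0.499) = -0.842438.
  denominator = (1)^2 + (-0.562)^2 + (0.499)^2 = 1.564845.
  rho(1) = -0.842438 / 1.564845 = -0.5384.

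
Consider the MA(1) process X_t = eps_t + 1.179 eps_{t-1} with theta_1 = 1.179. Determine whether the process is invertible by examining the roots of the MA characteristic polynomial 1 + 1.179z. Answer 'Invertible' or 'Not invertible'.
\text{Not invertible}

The MA(q) characteristic polynomial is P(z) = 1 + 1.179z.
Invertibility requires all roots to lie outside the unit circle, i.e. |z| > 1 for every root.
This is linear in z: 1 + (1.179) z = 0  =>  z = -1/(1.179) = -0.848176,  |z| = 0.848176.
Moduli of all roots: 0.8482.
All moduli strictly greater than 1? No.
Verdict: Not invertible.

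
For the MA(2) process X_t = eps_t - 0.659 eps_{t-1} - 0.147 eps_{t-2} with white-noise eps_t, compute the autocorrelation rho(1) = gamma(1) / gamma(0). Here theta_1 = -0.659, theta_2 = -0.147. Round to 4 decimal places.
\rho(1) = -0.3861

For an MA(q) process with theta_0 = 1, the autocovariance is
  gamma(k) = sigma^2 * sum_{i=0..q-k} theta_i * theta_{i+k},
and rho(k) = gamma(k) / gamma(0). Sigma^2 cancels.
  numerator   = (1)*(-0.659) + (-0.659)*(-0.147) = -0.562127.
  denominator = (1)^2 + (-0.659)^2 + (-0.147)^2 = 1.45589.
  rho(1) = -0.562127 / 1.45589 = -0.3861.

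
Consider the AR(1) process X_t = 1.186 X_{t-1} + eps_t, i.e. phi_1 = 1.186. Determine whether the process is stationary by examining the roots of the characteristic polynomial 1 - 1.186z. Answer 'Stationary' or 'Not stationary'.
\text{Not stationary}

The AR(p) characteristic polynomial is P(z) = 1 - 1.186z.
Stationarity requires all roots to lie outside the unit circle, i.e. |z| > 1 for every root.
This is linear in z: 1 + (-1.186) z = 0  =>  z = -1/(-1.186) = 0.84317,  |z| = 0.84317.
Moduli of all roots: 0.8432.
All moduli strictly greater than 1? No.
Verdict: Not stationary.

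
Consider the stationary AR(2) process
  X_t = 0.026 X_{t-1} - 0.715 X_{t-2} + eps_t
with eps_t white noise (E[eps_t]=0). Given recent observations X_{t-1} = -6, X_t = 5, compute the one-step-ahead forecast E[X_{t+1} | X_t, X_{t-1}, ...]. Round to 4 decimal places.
E[X_{t+1} \mid \mathcal F_t] = 4.4200

For an AR(p) model X_t = c + sum_i phi_i X_{t-i} + eps_t, the
one-step-ahead conditional mean is
  E[X_{t+1} | X_t, ...] = c + sum_i phi_i X_{t+1-i}.
Substitute known values:
  E[X_{t+1} | ...] = (0.026) * (5) + (-0.715) * (-6)
                   = 4.4200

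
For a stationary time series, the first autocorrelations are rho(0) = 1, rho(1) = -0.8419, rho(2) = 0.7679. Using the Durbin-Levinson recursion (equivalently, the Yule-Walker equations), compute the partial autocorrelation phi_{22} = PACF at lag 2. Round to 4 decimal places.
\phi_{22} = 0.2030

The PACF at lag k is phi_{kk}, the last component of the solution
to the Yule-Walker system G_k phi = r_k where
  (G_k)_{ij} = rho(|i - j|), (r_k)_i = rho(i), i,j = 1..k.
Equivalently, Durbin-Levinson gives phi_{kk} iteratively:
  phi_{11} = rho(1)
  phi_{kk} = [rho(k) - sum_{j=1..k-1} phi_{k-1,j} rho(k-j)]
            / [1 - sum_{j=1..k-1} phi_{k-1,j} rho(j)],
  phi_{k,j} = phi_{k-1,j} - phi_{kk} phi_{k-1,k-j},  j = 1..k-1.
Step k = 1:
  phi_11 = rho(1) = -0.8419.
Step k = 2:
  phi_22 = [rho(2) - phi_11 rho(1)] / [1 - phi_11 rho(1)] = [0.7679 - (-0.8419)(-0.8419)] / [1 - (-0.8419)(-0.8419)]
         = 0.05910439 / 0.29120439 = 0.203.
Therefore phi_{22} = 0.2030.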